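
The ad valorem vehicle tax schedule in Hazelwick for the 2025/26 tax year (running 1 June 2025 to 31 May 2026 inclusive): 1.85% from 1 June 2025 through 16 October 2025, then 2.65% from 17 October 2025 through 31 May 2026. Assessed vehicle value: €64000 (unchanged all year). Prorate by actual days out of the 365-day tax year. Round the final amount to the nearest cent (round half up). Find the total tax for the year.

1 June – 16 October 2025: 138 days at 1.85% → €64000 × 1.85% × 138/365 = €447.6493
17 October 2025 – 31 May 2026: 227 days at 2.65% → €64000 × 2.65% × 227/365 = €1054.7726
Total = €1502.4219

€1502.42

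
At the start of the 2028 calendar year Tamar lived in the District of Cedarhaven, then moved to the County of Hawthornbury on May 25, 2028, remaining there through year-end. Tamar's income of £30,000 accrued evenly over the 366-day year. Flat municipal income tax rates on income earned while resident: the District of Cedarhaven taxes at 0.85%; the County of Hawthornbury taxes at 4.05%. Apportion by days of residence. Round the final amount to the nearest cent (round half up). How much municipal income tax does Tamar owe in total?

The District of Cedarhaven, January 1 – May 24, 2028: 145 days → £30,000 × 0.85% × 145/366 = £101.0246
The County of Hawthornbury, May 25 – December 31, 2028: 221 days → £30,000 × 4.05% × 221/366 = £733.6475
Total = £834.6721

£834.67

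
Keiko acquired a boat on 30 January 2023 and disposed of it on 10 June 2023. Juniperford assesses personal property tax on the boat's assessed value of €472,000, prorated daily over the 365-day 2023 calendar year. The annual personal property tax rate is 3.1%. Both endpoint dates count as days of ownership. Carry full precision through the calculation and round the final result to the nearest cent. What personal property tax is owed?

Days held (30 January – 10 June 2023): 132 out of 365
Tax = €472,000 × 3.1% × 132/365 = €5,291.5726

€5,291.57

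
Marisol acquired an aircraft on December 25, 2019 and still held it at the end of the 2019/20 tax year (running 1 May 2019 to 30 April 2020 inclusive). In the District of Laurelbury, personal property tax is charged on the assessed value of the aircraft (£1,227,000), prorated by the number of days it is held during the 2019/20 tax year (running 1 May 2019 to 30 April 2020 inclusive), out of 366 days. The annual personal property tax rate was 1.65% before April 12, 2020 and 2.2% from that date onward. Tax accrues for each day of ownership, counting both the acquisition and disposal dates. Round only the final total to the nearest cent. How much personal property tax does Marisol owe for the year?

£7,430.73

December 25, 2019 – April 11, 2020: 109 days at 1.65% → £1,227,000 × 1.65% × 109/366 = £6,029.3975
April 12 – April 30, 2020: 19 days at 2.2% → £1,227,000 × 2.2% × 19/366 = £1,401.3279
Total = £7,430.7254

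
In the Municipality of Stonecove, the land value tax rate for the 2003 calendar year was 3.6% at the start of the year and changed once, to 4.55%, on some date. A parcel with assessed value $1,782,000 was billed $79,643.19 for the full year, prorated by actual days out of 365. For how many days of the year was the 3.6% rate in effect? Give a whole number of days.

31 days

Let d = days at the first rate; then 365 − d days at the second rate.
$1,782,000 × [3.6%·d + 4.55%·(365−d)] / 365 = $79,643.19
Solving gives d = 31, so the new rate took effect on 1 February 2003.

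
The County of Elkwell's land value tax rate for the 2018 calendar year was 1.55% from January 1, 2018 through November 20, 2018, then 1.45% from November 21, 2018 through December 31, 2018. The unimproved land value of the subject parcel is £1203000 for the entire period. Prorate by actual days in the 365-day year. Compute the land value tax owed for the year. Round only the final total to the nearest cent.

January 1 – November 20, 2018: 324 days at 1.55% → £1203000 × 1.55% × 324/365 = £16551.9616
November 21 – December 31, 2018: 41 days at 1.45% → £1203000 × 1.45% × 41/365 = £1959.4068
Total = £18511.3685

£18511.37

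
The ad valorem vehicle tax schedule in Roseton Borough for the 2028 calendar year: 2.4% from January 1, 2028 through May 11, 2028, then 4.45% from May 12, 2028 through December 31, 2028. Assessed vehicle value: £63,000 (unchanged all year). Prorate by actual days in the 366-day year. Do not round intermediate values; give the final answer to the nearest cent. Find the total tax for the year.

January 1 – May 11, 2028: 132 days at 2.4% → £63,000 × 2.4% × 132/366 = £545.3115
May 12 – December 31, 2028: 234 days at 4.45% → £63,000 × 4.45% × 234/366 = £1,792.4016
Total = £2,337.7131

£2,337.71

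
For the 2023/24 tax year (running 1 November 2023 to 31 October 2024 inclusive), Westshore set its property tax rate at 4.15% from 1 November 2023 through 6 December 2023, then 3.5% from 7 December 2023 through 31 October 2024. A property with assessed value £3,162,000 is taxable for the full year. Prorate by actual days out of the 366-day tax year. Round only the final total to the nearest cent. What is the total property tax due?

£112,691.61

1 November – 6 December 2023: 36 days at 4.15% → £3,162,000 × 4.15% × 36/366 = £12,907.1803
7 December 2023 – 31 October 2024: 330 days at 3.5% → £3,162,000 × 3.5% × 330/366 = £99,784.4262
Total = £112,691.6066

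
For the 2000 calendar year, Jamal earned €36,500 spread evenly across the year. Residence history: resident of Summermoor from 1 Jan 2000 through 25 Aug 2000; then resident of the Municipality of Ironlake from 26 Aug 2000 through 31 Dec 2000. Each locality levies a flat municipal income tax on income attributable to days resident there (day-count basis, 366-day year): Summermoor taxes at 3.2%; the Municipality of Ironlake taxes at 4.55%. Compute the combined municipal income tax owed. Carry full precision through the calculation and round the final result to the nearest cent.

Summermoor, 1 Jan – 25 Aug 2000: 238 days → €36,500 × 3.2% × 238/366 = €759.5191
The Municipality of Ironlake, 26 Aug – 31 Dec 2000: 128 days → €36,500 × 4.55% × 128/366 = €580.8087
Total = €1,340.3279

€1,340.33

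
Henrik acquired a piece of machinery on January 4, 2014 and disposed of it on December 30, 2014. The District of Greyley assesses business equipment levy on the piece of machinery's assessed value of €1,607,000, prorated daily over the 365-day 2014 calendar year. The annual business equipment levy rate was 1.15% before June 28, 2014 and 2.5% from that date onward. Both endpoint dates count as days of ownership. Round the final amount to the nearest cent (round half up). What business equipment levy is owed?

January 4 – June 27, 2014: 175 days at 1.15% → €1,607,000 × 1.15% × 175/365 = €8,860.5137
June 28 – December 30, 2014: 186 days at 2.5% → €1,607,000 × 2.5% × 186/365 = €20,472.7397
Total = €29,333.2534

€29,333.25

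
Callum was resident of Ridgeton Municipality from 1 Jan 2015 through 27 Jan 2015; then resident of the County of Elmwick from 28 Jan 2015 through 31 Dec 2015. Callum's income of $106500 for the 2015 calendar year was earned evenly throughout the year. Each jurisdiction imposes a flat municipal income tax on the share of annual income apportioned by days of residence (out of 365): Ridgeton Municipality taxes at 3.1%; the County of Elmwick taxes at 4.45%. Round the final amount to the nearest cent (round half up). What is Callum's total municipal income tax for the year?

$4632.90

Ridgeton Municipality, 1 Jan – 27 Jan 2015: 27 days → $106500 × 3.1% × 27/365 = $244.2205
The County of Elmwick, 28 Jan – 31 Dec 2015: 338 days → $106500 × 4.45% × 338/365 = $4388.6753
Total = $4632.8959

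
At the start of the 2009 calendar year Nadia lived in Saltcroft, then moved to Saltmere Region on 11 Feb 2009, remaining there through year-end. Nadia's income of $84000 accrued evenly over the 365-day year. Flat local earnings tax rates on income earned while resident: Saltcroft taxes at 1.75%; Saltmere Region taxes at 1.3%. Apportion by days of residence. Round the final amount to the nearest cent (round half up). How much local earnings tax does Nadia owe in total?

Saltcroft, 1 Jan – 10 Feb 2009: 41 days → $84000 × 1.75% × 41/365 = $165.1233
Saltmere Region, 11 Feb – 31 Dec 2009: 324 days → $84000 × 1.3% × 324/365 = $969.3370
Total = $1134.4603

$1134.46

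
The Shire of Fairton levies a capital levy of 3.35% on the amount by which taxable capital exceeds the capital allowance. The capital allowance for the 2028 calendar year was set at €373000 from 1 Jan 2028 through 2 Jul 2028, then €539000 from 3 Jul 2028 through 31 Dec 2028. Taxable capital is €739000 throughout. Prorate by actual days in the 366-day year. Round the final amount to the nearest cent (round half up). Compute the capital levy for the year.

1 Jan – 2 Jul 2028: 184 days, exemption €373000 → (€739000 − €373000) × 3.35% × 184/366 = €6164.0000
3 Jul – 31 Dec 2028: 182 days, exemption €539000 → (€739000 − €539000) × 3.35% × 182/366 = €3331.6940
Total = €9495.6940

€9495.69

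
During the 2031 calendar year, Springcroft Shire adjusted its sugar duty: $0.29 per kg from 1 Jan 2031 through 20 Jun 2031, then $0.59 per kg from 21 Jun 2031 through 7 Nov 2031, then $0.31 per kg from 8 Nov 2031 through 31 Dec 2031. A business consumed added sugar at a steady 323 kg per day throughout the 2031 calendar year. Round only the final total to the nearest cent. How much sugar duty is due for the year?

1 Jan – 20 Jun 2031: 171 days × 323 kg/day = 55,233 kg at $0.29/kg → $16,017.57
21 Jun – 7 Nov 2031: 140 days × 323 kg/day = 45,220 kg at $0.59/kg → $26,679.80
8 Nov – 31 Dec 2031: 54 days × 323 kg/day = 17,442 kg at $0.31/kg → $5,407.02

$48,104.39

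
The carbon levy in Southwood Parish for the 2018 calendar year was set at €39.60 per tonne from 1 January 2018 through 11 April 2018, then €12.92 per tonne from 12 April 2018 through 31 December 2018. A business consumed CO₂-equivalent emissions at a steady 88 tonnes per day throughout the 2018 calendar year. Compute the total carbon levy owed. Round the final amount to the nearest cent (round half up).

€652,122.24

1 January – 11 April 2018: 101 days × 88 tonnes/day = 8,888 tonnes at €39.60/tonne → €351,964.80
12 April – 31 December 2018: 264 days × 88 tonnes/day = 23,232 tonnes at €12.92/tonne → €300,157.44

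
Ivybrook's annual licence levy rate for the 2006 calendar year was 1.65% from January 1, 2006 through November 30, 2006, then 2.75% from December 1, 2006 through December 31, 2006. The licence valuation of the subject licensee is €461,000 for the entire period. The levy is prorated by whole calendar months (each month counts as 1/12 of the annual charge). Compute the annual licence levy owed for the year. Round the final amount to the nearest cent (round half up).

January 1 – November 30, 2006: 11 months at 1.65% → €461,000 × 1.65% × 11/12 = €6,972.6250
December 1 – December 31, 2006: 1 month at 2.75% → €461,000 × 2.75% × 1/12 = €1,056.4583
Total = €8,029.0833

€8,029.08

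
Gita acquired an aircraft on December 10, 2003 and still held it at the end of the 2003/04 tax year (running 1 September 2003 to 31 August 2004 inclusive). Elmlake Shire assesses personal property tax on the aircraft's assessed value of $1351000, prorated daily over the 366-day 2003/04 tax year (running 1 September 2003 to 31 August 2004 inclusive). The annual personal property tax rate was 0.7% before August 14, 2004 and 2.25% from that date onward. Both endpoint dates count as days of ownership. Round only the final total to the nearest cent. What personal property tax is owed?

December 10, 2003 – August 13, 2004: 248 days at 0.7% → $1351000 × 0.7% × 248/366 = $6408.0219
August 14 – August 31, 2004: 18 days at 2.25% → $1351000 × 2.25% × 18/366 = $1494.9590
Total = $7902.9809

$7902.98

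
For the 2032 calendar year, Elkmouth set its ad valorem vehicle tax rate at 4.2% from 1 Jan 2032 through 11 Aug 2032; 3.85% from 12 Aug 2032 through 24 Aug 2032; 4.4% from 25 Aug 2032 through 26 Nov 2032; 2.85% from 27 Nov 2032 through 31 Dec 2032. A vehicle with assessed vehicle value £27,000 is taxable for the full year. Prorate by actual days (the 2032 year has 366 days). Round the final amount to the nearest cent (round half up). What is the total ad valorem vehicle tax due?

1 Jan – 11 Aug 2032: 224 days at 4.2% → £27,000 × 4.2% × 224/366 = £694.0328
12 Aug – 24 Aug 2032: 13 days at 3.85% → £27,000 × 3.85% × 13/366 = £36.9221
25 Aug – 26 Nov 2032: 94 days at 4.4% → £27,000 × 4.4% × 94/366 = £305.1148
27 Nov – 31 Dec 2032: 35 days at 2.85% → £27,000 × 2.85% × 35/366 = £73.5861
Total = £1,109.6557

£1,109.66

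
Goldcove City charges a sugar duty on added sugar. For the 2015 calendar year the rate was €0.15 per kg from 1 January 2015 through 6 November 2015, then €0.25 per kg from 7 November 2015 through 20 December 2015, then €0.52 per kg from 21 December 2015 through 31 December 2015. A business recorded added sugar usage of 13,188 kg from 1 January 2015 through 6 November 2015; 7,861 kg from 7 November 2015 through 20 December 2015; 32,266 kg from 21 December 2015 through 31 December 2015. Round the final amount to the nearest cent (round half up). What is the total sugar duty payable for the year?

1 January – 6 November 2015: 13,188 kg at €0.15/kg → €1978.20
7 November – 20 December 2015: 7,861 kg at €0.25/kg → €1965.25
21 December – 31 December 2015: 32,266 kg at €0.52/kg → €16778.32

€20721.77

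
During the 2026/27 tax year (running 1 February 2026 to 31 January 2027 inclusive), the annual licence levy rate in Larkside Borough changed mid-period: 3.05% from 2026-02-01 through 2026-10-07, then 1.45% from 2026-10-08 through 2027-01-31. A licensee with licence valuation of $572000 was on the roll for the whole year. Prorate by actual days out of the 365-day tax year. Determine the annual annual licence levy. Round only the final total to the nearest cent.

$14537.42

2026-02-01 to 2026-10-07: 249 days at 3.05% → $572000 × 3.05% × 249/365 = $11901.5178
2026-10-08 to 2027-01-31: 116 days at 1.45% → $572000 × 1.45% × 116/365 = $2635.9014
Total = $14537.4192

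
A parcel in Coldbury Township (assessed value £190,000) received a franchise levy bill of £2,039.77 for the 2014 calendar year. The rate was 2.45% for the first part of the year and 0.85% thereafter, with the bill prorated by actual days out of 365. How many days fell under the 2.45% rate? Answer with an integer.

51 days

Let d = days at the first rate; then 365 − d days at the second rate.
£190,000 × [2.45%·d + 0.85%·(365−d)] / 365 = £2,039.77
Solving gives d = 51, so the new rate took effect on February 21, 2014.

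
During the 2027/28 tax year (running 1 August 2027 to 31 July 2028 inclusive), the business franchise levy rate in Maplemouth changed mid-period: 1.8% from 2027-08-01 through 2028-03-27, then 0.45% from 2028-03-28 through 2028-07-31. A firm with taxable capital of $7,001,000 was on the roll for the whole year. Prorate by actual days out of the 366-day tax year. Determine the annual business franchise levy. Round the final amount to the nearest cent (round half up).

2027-08-01 to 2028-03-27: 240 days at 1.8% → $7,001,000 × 1.8% × 240/366 = $82,634.7541
2028-03-28 to 2028-07-31: 126 days at 0.45% → $7,001,000 × 0.45% × 126/366 = $10,845.8115
Total = $93,480.5656

$93,480.57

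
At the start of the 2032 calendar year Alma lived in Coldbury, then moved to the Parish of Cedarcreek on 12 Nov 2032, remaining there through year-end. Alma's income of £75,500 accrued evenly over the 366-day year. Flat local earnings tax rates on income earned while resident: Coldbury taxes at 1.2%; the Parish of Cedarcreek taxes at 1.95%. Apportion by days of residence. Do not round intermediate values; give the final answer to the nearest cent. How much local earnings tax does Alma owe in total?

Coldbury, 1 Jan – 11 Nov 2032: 316 days → £75,500 × 1.2% × 316/366 = £782.2295
The Parish of Cedarcreek, 12 Nov – 31 Dec 2032: 50 days → £75,500 × 1.95% × 50/366 = £201.1270
Total = £983.3566

£983.36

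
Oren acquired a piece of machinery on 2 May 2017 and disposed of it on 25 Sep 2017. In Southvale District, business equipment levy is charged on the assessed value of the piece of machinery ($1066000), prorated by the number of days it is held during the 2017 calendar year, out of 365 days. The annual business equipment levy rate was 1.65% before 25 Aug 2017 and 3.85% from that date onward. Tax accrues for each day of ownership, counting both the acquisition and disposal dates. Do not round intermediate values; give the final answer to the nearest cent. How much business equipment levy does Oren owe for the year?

2 May – 24 Aug 2017: 115 days at 1.65% → $1066000 × 1.65% × 115/365 = $5541.7397
25 Aug – 25 Sep 2017: 32 days at 3.85% → $1066000 × 3.85% × 32/365 = $3598.1151
Total = $9139.8548

$9139.85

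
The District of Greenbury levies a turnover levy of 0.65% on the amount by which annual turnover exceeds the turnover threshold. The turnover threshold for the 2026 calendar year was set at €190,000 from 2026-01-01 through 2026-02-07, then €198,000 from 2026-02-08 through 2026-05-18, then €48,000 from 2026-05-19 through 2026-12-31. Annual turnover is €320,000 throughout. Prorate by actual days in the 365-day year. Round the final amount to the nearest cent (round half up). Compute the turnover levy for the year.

2026-01-01 to 2026-02-07: 38 days, exemption €190,000 → (€320,000 − €190,000) × 0.65% × 38/365 = €87.9726
2026-02-08 to 2026-05-18: 100 days, exemption €198,000 → (€320,000 − €198,000) × 0.65% × 100/365 = €217.2603
2026-05-19 to 2026-12-31: 227 days, exemption €48,000 → (€320,000 − €48,000) × 0.65% × 227/365 = €1,099.5507
Total = €1,404.7836

€1,404.78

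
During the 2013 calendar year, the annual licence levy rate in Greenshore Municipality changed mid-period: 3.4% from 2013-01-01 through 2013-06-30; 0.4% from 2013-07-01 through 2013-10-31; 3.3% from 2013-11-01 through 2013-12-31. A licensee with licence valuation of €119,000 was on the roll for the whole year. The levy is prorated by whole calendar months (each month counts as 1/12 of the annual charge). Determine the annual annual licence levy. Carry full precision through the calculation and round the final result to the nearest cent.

€2,836.17

2013-01-01 to 2013-06-30: 6 months at 3.4% → €119,000 × 3.4% × 6/12 = €2,023.0000
2013-07-01 to 2013-10-31: 4 months at 0.4% → €119,000 × 0.4% × 4/12 = €158.6667
2013-11-01 to 2013-12-31: 2 months at 3.3% → €119,000 × 3.3% × 2/12 = €654.5000
Total = €2,836.1667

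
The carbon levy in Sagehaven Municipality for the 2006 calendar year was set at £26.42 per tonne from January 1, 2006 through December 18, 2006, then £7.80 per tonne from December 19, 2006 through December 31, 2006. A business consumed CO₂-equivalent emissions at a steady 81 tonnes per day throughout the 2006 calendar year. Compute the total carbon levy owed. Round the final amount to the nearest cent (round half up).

January 1 – December 18, 2006: 352 days × 81 tonnes/day = 28,512 tonnes at £26.42/tonne → £753287.04
December 19 – December 31, 2006: 13 days × 81 tonnes/day = 1,053 tonnes at £7.80/tonne → £8213.40

£761500.44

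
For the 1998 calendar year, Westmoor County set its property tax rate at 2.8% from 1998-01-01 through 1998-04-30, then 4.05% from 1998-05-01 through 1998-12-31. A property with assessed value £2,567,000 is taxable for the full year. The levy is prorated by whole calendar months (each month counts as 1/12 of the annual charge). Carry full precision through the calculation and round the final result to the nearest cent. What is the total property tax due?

£93,267.67

1998-01-01 to 1998-04-30: 4 months at 2.8% → £2,567,000 × 2.8% × 4/12 = £23,958.6667
1998-05-01 to 1998-12-31: 8 months at 4.05% → £2,567,000 × 4.05% × 8/12 = £69,309.0000
Total = £93,267.6667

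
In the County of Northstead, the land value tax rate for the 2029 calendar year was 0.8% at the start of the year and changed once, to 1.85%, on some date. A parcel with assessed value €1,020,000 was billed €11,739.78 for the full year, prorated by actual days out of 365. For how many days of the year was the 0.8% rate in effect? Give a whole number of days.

243 days

Let d = days at the first rate; then 365 − d days at the second rate.
€1,020,000 × [0.8%·d + 1.85%·(365−d)] / 365 = €11,739.78
Solving gives d = 243, so the new rate took effect on 1 September 2029.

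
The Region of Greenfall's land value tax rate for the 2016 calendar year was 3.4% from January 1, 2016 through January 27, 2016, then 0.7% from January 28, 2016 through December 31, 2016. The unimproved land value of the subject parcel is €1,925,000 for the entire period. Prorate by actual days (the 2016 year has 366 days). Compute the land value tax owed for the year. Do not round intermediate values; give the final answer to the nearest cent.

€17,309.22

January 1 – January 27, 2016: 27 days at 3.4% → €1,925,000 × 3.4% × 27/366 = €4,828.2787
January 28 – December 31, 2016: 339 days at 0.7% → €1,925,000 × 0.7% × 339/366 = €12,480.9426
Total = €17,309.2213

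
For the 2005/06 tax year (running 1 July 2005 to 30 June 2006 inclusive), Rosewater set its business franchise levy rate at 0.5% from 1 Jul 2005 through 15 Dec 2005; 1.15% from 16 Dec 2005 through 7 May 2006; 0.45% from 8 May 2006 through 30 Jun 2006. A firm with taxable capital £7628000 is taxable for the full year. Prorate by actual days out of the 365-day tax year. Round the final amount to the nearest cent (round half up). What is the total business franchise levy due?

£57001.01

1 Jul – 15 Dec 2005: 168 days at 0.5% → £7628000 × 0.5% × 168/365 = £17554.8493
16 Dec 2005 – 7 May 2006: 143 days at 1.15% → £7628000 × 1.15% × 143/365 = £34367.7973
8 May – 30 Jun 2006: 54 days at 0.45% → £7628000 × 0.45% × 54/365 = £5078.3671
Total = £57001.0137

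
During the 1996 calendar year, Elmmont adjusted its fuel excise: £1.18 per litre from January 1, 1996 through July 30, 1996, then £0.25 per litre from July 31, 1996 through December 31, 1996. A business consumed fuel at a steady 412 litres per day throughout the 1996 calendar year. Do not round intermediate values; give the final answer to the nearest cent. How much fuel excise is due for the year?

January 1 – July 30, 1996: 212 days × 412 litres/day = 87,344 litres at £1.18/litre → £103,065.92
July 31 – December 31, 1996: 154 days × 412 litres/day = 63,448 litres at £0.25/litre → £15,862.00

£118,927.92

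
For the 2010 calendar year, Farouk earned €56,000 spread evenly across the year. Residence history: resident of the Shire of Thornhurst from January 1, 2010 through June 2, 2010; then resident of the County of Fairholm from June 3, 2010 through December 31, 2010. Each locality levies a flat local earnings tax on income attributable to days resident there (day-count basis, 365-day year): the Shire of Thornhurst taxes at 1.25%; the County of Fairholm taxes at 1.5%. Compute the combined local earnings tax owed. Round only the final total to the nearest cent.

€781.32

The Shire of Thornhurst, January 1 – June 2, 2010: 153 days → €56,000 × 1.25% × 153/365 = €293.4247
The County of Fairholm, June 3 – December 31, 2010: 212 days → €56,000 × 1.5% × 212/365 = €487.8904
Total = €781.3151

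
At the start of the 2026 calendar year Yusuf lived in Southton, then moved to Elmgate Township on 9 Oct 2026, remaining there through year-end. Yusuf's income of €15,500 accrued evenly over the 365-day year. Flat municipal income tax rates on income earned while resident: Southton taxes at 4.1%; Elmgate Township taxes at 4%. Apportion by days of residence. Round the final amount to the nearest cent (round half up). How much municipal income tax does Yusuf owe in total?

€631.93

Southton, 1 Jan – 8 Oct 2026: 281 days → €15,500 × 4.1% × 281/365 = €489.2479
Elmgate Township, 9 Oct – 31 Dec 2026: 84 days → €15,500 × 4% × 84/365 = €142.6849
Total = €631.9329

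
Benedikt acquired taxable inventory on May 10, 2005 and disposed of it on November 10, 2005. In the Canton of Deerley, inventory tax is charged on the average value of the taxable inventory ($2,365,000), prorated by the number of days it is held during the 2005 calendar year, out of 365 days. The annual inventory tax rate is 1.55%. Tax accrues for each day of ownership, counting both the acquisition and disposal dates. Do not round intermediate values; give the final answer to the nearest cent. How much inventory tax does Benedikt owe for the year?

Days held (May 10 – November 10, 2005): 185 out of 365
Tax = $2,365,000 × 1.55% × 185/365 = $18,579.8288

$18,579.83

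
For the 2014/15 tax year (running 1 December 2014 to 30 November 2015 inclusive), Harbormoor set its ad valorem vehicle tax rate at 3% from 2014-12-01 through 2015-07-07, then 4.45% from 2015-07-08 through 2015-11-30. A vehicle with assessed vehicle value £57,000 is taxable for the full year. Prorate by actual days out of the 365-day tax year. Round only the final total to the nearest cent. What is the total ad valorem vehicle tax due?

£2,040.60

2014-12-01 to 2015-07-07: 219 days at 3% → £57,000 × 3% × 219/365 = £1,026.0000
2015-07-08 to 2015-11-30: 146 days at 4.45% → £57,000 × 4.45% × 146/365 = £1,014.6000
Total = £2,040.6000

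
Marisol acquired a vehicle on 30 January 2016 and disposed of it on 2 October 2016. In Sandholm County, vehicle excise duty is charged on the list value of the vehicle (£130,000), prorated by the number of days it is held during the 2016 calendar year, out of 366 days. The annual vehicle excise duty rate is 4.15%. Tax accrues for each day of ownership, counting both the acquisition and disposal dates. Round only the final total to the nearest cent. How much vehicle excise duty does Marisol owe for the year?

Days held (30 January – 2 October 2016): 247 out of 366
Tax = £130,000 × 4.15% × 247/366 = £3,640.8880

£3,640.89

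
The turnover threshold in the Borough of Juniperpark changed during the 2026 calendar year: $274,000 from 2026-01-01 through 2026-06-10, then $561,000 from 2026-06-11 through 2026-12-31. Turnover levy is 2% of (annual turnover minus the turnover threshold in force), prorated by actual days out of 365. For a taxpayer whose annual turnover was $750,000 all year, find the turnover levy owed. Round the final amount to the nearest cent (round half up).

$6,311.89

2026-01-01 to 2026-06-10: 161 days, exemption $274,000 → ($750,000 − $274,000) × 2% × 161/365 = $4,199.2329
2026-06-11 to 2026-12-31: 204 days, exemption $561,000 → ($750,000 − $561,000) × 2% × 204/365 = $2,112.6575
Total = $6,311.8904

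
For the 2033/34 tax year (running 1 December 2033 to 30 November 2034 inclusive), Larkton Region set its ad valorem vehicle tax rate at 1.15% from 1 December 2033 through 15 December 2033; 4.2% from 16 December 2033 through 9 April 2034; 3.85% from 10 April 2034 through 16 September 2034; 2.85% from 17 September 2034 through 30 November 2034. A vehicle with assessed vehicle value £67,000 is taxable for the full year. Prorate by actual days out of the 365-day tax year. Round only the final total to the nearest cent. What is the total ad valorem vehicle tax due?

1 December – 15 December 2033: 15 days at 1.15% → £67,000 × 1.15% × 15/365 = £31.6644
16 December 2033 – 9 April 2034: 115 days at 4.2% → £67,000 × 4.2% × 115/365 = £886.6027
10 April – 16 September 2034: 160 days at 3.85% → £67,000 × 3.85% × 160/365 = £1,130.7397
17 September – 30 November 2034: 75 days at 2.85% → £67,000 × 2.85% × 75/365 = £392.3630
Total = £2,441.3699

£2,441.37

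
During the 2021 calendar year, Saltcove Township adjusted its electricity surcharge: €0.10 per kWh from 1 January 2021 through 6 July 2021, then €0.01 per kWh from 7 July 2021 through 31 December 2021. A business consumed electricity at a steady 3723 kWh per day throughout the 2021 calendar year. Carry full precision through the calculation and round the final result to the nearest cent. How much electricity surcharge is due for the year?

€76,247.04

1 January – 6 July 2021: 187 days × 3723 kWh/day = 696,201 kWh at €0.10/kWh → €69,620.10
7 July – 31 December 2021: 178 days × 3723 kWh/day = 662,694 kWh at €0.01/kWh → €6,626.94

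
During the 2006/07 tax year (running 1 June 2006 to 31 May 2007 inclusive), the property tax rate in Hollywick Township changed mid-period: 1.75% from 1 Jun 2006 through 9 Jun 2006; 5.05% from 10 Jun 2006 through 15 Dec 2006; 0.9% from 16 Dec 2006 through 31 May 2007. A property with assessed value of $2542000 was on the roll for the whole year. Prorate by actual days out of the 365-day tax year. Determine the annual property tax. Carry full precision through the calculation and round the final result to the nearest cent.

$78035.92

1 Jun – 9 Jun 2006: 9 days at 1.75% → $2542000 × 1.75% × 9/365 = $1096.8904
10 Jun – 15 Dec 2006: 189 days at 5.05% → $2542000 × 5.05% × 189/365 = $66471.5589
16 Dec 2006 – 31 May 2007: 167 days at 0.9% → $2542000 × 0.9% × 167/365 = $10467.4685
Total = $78035.9178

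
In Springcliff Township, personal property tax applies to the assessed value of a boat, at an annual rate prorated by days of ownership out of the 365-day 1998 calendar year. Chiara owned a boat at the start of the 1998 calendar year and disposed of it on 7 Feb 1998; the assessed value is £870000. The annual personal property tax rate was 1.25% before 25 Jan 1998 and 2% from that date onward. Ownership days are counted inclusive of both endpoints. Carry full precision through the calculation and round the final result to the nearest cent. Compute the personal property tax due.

£1382.47

1 Jan – 24 Jan 1998: 24 days at 1.25% → £870000 × 1.25% × 24/365 = £715.0685
25 Jan – 7 Feb 1998: 14 days at 2% → £870000 × 2% × 14/365 = £667.3973
Total = £1382.4658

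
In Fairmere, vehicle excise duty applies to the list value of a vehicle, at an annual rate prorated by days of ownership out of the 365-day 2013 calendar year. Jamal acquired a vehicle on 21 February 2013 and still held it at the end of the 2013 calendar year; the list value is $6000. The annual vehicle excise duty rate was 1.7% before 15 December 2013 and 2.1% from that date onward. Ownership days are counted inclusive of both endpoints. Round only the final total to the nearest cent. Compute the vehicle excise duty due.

$88.87

21 February – 14 December 2013: 297 days at 1.7% → $6000 × 1.7% × 297/365 = $82.9973
15 December – 31 December 2013: 17 days at 2.1% → $6000 × 2.1% × 17/365 = $5.8685
Total = $88.8658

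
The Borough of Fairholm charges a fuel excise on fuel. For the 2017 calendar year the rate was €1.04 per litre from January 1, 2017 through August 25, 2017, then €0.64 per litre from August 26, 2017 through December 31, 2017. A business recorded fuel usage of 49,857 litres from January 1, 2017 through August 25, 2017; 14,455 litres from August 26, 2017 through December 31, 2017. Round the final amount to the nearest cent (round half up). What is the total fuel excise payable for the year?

January 1 – August 25, 2017: 49,857 litres at €1.04/litre → €51,851.28
August 26 – December 31, 2017: 14,455 litres at €0.64/litre → €9,251.20

€61,102.48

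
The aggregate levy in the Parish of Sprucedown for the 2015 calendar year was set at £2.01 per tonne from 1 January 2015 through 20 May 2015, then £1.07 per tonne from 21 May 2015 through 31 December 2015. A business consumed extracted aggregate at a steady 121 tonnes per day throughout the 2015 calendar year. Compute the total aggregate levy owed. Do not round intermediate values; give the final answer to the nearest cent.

1 January – 20 May 2015: 140 days × 121 tonnes/day = 16,940 tonnes at £2.01/tonne → £34049.40
21 May – 31 December 2015: 225 days × 121 tonnes/day = 27,225 tonnes at £1.07/tonne → £29130.75

£63180.15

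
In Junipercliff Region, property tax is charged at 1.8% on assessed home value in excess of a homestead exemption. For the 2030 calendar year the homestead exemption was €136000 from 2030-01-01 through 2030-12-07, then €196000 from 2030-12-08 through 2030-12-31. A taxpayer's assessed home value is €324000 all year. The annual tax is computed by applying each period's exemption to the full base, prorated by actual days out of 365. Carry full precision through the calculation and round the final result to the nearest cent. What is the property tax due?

€3312.99

2030-01-01 to 2030-12-07: 341 days, exemption €136000 → (€324000 − €136000) × 1.8% × 341/365 = €3161.4904
2030-12-08 to 2030-12-31: 24 days, exemption €196000 → (€324000 − €196000) × 1.8% × 24/365 = €151.4959
Total = €3312.9863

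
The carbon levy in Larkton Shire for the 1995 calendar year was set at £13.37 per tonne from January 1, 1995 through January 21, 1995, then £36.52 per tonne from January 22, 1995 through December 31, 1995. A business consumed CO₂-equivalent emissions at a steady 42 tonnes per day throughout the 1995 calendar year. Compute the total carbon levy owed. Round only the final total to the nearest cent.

£539,433.30

January 1 – January 21, 1995: 21 days × 42 tonnes/day = 882 tonnes at £13.37/tonne → £11,792.34
January 22 – December 31, 1995: 344 days × 42 tonnes/day = 14,448 tonnes at £36.52/tonne → £527,640.96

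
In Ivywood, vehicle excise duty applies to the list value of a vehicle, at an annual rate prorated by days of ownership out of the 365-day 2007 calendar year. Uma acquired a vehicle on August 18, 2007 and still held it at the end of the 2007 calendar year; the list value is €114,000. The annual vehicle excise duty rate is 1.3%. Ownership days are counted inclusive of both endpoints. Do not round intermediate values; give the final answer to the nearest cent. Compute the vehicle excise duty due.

Days held (August 18 – December 31, 2007): 136 out of 365
Tax = €114,000 × 1.3% × 136/365 = €552.1973

€552.20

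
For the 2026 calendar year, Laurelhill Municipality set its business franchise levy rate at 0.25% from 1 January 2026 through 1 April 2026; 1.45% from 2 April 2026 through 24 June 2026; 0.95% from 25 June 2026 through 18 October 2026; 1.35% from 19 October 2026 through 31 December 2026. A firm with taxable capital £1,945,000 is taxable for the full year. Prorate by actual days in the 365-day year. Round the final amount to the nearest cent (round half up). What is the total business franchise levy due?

£18,898.47

1 January – 1 April 2026: 91 days at 0.25% → £1,945,000 × 0.25% × 91/365 = £1,212.2945
2 April – 24 June 2026: 84 days at 1.45% → £1,945,000 × 1.45% × 84/365 = £6,490.4384
25 June – 18 October 2026: 116 days at 0.95% → £1,945,000 × 0.95% × 116/365 = £5,872.3014
19 October – 31 December 2026: 74 days at 1.35% → £1,945,000 × 1.35% × 74/365 = £5,323.4384
Total = £18,898.4726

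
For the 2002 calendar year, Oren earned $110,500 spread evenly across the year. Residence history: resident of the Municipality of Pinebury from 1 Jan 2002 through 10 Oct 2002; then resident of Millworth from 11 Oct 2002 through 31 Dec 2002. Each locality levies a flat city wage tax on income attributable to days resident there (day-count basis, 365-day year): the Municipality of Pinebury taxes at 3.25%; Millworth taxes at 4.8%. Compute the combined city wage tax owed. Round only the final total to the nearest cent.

The Municipality of Pinebury, 1 Jan – 10 Oct 2002: 283 days → $110,500 × 3.25% × 283/365 = $2,784.4486
Millworth, 11 Oct – 31 Dec 2002: 82 days → $110,500 × 4.8% × 82/365 = $1,191.5836
Total = $3,976.0322

$3,976.03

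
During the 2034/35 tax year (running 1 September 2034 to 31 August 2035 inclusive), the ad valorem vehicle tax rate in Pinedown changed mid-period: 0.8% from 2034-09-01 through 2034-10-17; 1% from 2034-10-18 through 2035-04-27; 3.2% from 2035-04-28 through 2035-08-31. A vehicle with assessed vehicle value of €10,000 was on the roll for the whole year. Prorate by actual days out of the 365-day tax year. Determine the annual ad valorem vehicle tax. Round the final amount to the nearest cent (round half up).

€173.37

2034-09-01 to 2034-10-17: 47 days at 0.8% → €10,000 × 0.8% × 47/365 = €10.3014
2034-10-18 to 2035-04-27: 192 days at 1% → €10,000 × 1% × 192/365 = €52.6027
2035-04-28 to 2035-08-31: 126 days at 3.2% → €10,000 × 3.2% × 126/365 = €110.4658
Total = €173.3699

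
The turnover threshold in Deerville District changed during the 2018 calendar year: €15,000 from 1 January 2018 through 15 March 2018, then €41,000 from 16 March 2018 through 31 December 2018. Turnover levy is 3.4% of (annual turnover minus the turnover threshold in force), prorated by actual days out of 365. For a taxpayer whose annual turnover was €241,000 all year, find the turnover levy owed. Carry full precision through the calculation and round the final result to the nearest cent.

1 January – 15 March 2018: 74 days, exemption €15,000 → (€241,000 − €15,000) × 3.4% × 74/365 = €1,557.8521
16 March – 31 December 2018: 291 days, exemption €41,000 → (€241,000 − €41,000) × 3.4% × 291/365 = €5,421.3699
Total = €6,979.2219

€6,979.22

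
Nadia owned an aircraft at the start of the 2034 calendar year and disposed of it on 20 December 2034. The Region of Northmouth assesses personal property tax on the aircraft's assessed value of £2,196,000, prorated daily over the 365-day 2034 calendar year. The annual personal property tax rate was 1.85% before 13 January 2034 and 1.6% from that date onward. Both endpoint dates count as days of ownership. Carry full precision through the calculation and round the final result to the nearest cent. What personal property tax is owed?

1 January – 12 January 2034: 12 days at 1.85% → £2,196,000 × 1.85% × 12/365 = £1,335.6493
13 January – 20 December 2034: 342 days at 1.6% → £2,196,000 × 1.6% × 342/365 = £32,921.9507
Total = £34,257.6000

£34,257.60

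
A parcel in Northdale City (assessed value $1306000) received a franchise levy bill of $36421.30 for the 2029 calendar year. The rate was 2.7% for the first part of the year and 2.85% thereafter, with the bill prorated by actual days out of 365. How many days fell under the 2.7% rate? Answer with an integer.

149 days

Let d = days at the first rate; then 365 − d days at the second rate.
$1306000 × [2.7%·d + 2.85%·(365−d)] / 365 = $36421.30
Solving gives d = 149, so the new rate took effect on May 30, 2029.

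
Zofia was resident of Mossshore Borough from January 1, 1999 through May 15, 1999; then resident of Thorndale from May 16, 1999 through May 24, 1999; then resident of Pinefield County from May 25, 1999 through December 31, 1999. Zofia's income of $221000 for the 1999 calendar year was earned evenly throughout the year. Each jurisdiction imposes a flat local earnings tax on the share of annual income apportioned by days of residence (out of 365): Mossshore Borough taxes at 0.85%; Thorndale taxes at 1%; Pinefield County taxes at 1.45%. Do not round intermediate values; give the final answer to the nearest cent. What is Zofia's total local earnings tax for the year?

Mossshore Borough, January 1 – May 15, 1999: 135 days → $221000 × 0.85% × 135/365 = $694.7877
Thorndale, May 16 – May 24, 1999: 9 days → $221000 × 1% × 9/365 = $54.4932
Pinefield County, May 25 – December 31, 1999: 221 days → $221000 × 1.45% × 221/365 = $1940.2589
Total = $2689.5397

$2689.54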